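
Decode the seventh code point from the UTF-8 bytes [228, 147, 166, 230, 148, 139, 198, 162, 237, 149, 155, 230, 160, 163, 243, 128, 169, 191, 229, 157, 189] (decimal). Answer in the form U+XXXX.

U+577D

Offset 0: leading byte 0xE4 = 11100100 → 3-byte char #1 = E4 93 A6.
Offset 3: leading byte 0xE6 = 11100110 → 3-byte char #2 = E6 94 8B.
Offset 6: leading byte 0xC6 = 11000110 → 2-byte char #3 = C6 A2.
Offset 8: leading byte 0xED = 11101101 → 3-byte char #4 = ED 95 9B.
Offset 11: leading byte 0xE6 = 11100110 → 3-byte char #5 = E6 A0 A3.
Offset 14: leading byte 0xF3 = 11110011 → 4-byte char #6 = F3 80 A9 BF.
Offset 18: leading byte 0xE5 = 11100101 → 3-byte char #7 = E5 9D BD.
Leading byte 0xE5 = 11100101 matches 1110xxxx → 3-byte sequence.
Byte 1: 0xE5 = 11100101, payload 0101 (4 bits).
Byte 2: 0x9D = 10011101 (10xxxxxx ✓), payload 011101.
Byte 3: 0xBD = 10111101 (10xxxxxx ✓), payload 111101.
Concatenate: 0101011101111101 = 0x577D (16 bits → U+577D).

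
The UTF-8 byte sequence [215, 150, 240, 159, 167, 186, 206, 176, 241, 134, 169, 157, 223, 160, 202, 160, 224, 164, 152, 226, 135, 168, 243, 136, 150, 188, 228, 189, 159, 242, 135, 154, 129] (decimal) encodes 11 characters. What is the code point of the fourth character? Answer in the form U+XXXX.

Offset 0: leading byte 0xD7 = 11010111 → 2-byte char #1 = D7 96.
Offset 2: leading byte 0xF0 = 11110000 → 4-byte char #2 = F0 9F A7 BA.
Offset 6: leading byte 0xCE = 11001110 → 2-byte char #3 = CE B0.
Offset 8: leading byte 0xF1 = 11110001 → 4-byte char #4 = F1 86 A9 9D.
Leading byte 0xF1 = 11110001 matches 11110xxx → 4-byte sequence.
Byte 1: 0xF1 = 11110001, payload 001 (3 bits).
Byte 2: 0x86 = 10000110 (10xxxxxx ✓), payload 000110.
Byte 3: 0xA9 = 10101001 (10xxxxxx ✓), payload 101001.
Byte 4: 0x9D = 10011101 (10xxxxxx ✓), payload 011101.
Concatenate: 001000110101001011101 = 0x46A5D (21 bits → U+46A5D).

U+46A5D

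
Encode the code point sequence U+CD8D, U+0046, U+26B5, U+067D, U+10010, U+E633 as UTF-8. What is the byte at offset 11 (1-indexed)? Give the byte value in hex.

1-indexed offset 11 is 0-indexed offset 10.
U+CD8D → 3-byte form EC B6 8D at offsets 0–2.
U+0046 → 1-byte form 46 at offsets 3–3.
U+26B5 → 3-byte form E2 9A B5 at offsets 4–6.
U+067D → 2-byte form D9 BD at offsets 7–8.
U+10010 → 4-byte form F0 90 80 90 at offsets 9–12.
Offset 10 falls in char 5's range; it's byte 2 of F0 90 80 90 = 0x90.

0x90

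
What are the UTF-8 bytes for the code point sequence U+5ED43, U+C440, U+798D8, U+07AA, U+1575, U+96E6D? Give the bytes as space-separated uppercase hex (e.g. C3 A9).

F1 9E B5 83 EC 91 80 F1 B9 A3 98 DE AA E1 95 B5 F2 96 B9 AD

U+5ED43: 4-byte form → F1 9E B5 83.
U+C440: 3-byte form → EC 91 80.
U+798D8: 4-byte form → F1 B9 A3 98.
U+07AA: 2-byte form → DE AA.
U+1575: 3-byte form → E1 95 B5.
U+96E6D: 4-byte form → F2 96 B9 AD.
Concatenated (20 bytes): F1 9E B5 83 EC 91 80 F1 B9 A3 98 DE AA E1 95 B5 F2 96 B9 AD.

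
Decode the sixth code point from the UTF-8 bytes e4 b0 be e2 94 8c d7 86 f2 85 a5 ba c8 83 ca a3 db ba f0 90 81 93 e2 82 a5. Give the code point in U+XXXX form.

U+02A3

Offset 0: leading byte 0xE4 = 11100100 → 3-byte char #1 = E4 B0 BE.
Offset 3: leading byte 0xE2 = 11100010 → 3-byte char #2 = E2 94 8C.
Offset 6: leading byte 0xD7 = 11010111 → 2-byte char #3 = D7 86.
Offset 8: leading byte 0xF2 = 11110010 → 4-byte char #4 = F2 85 A5 BA.
Offset 12: leading byte 0xC8 = 11001000 → 2-byte char #5 = C8 83.
Offset 14: leading byte 0xCA = 11001010 → 2-byte char #6 = CA A3.
Leading byte 0xCA = 11001010 matches 110xxxxx → 2-byte sequence.
Byte 1: 0xCA = 11001010, payload 01010 (5 bits).
Byte 2: 0xA3 = 10100011 (10xxxxxx ✓), payload 100011.
Concatenate: 01010100011 = 0x2A3 (11 bits → U+02A3).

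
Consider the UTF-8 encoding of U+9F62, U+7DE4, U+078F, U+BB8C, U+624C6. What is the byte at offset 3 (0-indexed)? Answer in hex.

U+9F62 → 3-byte form E9 BD A2 at offsets 0–2.
U+7DE4 → 3-byte form E7 B7 A4 at offsets 3–5.
Offset 3 falls in char 2's range; it's byte 1 of E7 B7 A4 = 0xE7.

0xE7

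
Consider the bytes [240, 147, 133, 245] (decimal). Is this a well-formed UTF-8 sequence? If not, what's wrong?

invalid (non-continuation byte where continuation expected)

Leading byte 0xF0 = 11110000 → 4-byte form.
Byte 4 is 0xF5 = 11110101, which is not 10xxxxxx — expected a continuation byte.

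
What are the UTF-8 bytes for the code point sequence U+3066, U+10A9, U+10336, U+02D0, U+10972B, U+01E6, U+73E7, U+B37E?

E3 81 A6 E1 82 A9 F0 90 8C B6 CB 90 F4 89 9C AB C7 A6 E7 8F A7 EB 8D BE

U+3066: 3-byte form → E3 81 A6.
U+10A9: 3-byte form → E1 82 A9.
U+10336: 4-byte form → F0 90 8C B6.
U+02D0: 2-byte form → CB 90.
U+10972B: 4-byte form → F4 89 9C AB.
U+01E6: 2-byte form → C7 A6.
U+73E7: 3-byte form → E7 8F A7.
U+B37E: 3-byte form → EB 8D BE.
Concatenated (24 bytes): E3 81 A6 E1 82 A9 F0 90 8C B6 CB 90 F4 89 9C AB C7 A6 E7 8F A7 EB 8D BE.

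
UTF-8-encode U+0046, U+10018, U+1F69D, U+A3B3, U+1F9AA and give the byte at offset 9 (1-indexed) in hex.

1-indexed offset 9 is 0-indexed offset 8.
U+0046 → 1-byte form 46 at offsets 0–0.
U+10018 → 4-byte form F0 90 80 98 at offsets 1–4.
U+1F69D → 4-byte form F0 9F 9A 9D at offsets 5–8.
Offset 8 falls in char 3's range; it's byte 4 of F0 9F 9A 9D = 0x9D.

0x9D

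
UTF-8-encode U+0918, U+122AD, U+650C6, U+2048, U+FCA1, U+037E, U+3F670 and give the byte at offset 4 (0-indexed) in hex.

U+0918 → 3-byte form E0 A4 98 at offsets 0–2.
U+122AD → 4-byte form F0 92 8A AD at offsets 3–6.
Offset 4 falls in char 2's range; it's byte 2 of F0 92 8A AD = 0x92.

0x92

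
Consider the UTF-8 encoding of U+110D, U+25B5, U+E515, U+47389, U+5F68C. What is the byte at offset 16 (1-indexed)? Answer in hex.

0x9A

1-indexed offset 16 is 0-indexed offset 15.
U+110D → 3-byte form E1 84 8D at offsets 0–2.
U+25B5 → 3-byte form E2 96 B5 at offsets 3–5.
U+E515 → 3-byte form EE 94 95 at offsets 6–8.
U+47389 → 4-byte form F1 87 8E 89 at offsets 9–12.
U+5F68C → 4-byte form F1 9F 9A 8C at offsets 13–16.
Offset 15 falls in char 5's range; it's byte 3 of F1 9F 9A 8C = 0x9A.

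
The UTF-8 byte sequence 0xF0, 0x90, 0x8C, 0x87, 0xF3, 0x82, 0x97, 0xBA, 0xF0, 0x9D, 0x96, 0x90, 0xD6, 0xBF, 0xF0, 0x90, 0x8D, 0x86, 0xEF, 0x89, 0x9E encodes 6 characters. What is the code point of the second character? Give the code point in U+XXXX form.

U+C25FA

Offset 0: leading byte 0xF0 = 11110000 → 4-byte char #1 = F0 90 8C 87.
Offset 4: leading byte 0xF3 = 11110011 → 4-byte char #2 = F3 82 97 BA.
Leading byte 0xF3 = 11110011 matches 11110xxx → 4-byte sequence.
Byte 1: 0xF3 = 11110011, payload 011 (3 bits).
Byte 2: 0x82 = 10000010 (10xxxxxx ✓), payload 000010.
Byte 3: 0x97 = 10010111 (10xxxxxx ✓), payload 010111.
Byte 4: 0xBA = 10111010 (10xxxxxx ✓), payload 111010.
Concatenate: 011000010010111111010 = 0xC25FA (21 bits → U+C25FA).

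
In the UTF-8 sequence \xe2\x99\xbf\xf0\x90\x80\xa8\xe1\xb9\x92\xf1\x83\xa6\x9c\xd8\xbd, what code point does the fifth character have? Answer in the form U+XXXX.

U+063D

Offset 0: leading byte 0xE2 = 11100010 → 3-byte char #1 = E2 99 BF.
Offset 3: leading byte 0xF0 = 11110000 → 4-byte char #2 = F0 90 80 A8.
Offset 7: leading byte 0xE1 = 11100001 → 3-byte char #3 = E1 B9 92.
Offset 10: leading byte 0xF1 = 11110001 → 4-byte char #4 = F1 83 A6 9C.
Offset 14: leading byte 0xD8 = 11011000 → 2-byte char #5 = D8 BD.
Leading byte 0xD8 = 11011000 matches 110xxxxx → 2-byte sequence.
Byte 1: 0xD8 = 11011000, payload 11000 (5 bits).
Byte 2: 0xBD = 10111101 (10xxxxxx ✓), payload 111101.
Concatenate: 11000111101 = 0x63D (11 bits → U+063D).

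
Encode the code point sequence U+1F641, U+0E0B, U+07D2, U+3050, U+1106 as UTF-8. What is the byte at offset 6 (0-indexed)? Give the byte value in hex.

0x8B

U+1F641 → 4-byte form F0 9F 99 81 at offsets 0–3.
U+0E0B → 3-byte form E0 B8 8B at offsets 4–6.
Offset 6 falls in char 2's range; it's byte 3 of E0 B8 8B = 0x8B.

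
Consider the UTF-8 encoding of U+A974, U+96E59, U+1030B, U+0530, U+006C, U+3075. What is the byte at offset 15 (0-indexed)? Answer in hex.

0x81

U+A974 → 3-byte form EA A5 B4 at offsets 0–2.
U+96E59 → 4-byte form F2 96 B9 99 at offsets 3–6.
U+1030B → 4-byte form F0 90 8C 8B at offsets 7–10.
U+0530 → 2-byte form D4 B0 at offsets 11–12.
U+006C → 1-byte form 6C at offsets 13–13.
U+3075 → 3-byte form E3 81 B5 at offsets 14–16.
Offset 15 falls in char 6's range; it's byte 2 of E3 81 B5 = 0x81.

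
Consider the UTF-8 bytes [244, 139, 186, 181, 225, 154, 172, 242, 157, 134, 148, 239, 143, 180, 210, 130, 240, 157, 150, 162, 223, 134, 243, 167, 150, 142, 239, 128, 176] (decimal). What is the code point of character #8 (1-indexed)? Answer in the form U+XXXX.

Offset 0: leading byte 0xF4 = 11110100 → 4-byte char #1 = F4 8B BA B5.
Offset 4: leading byte 0xE1 = 11100001 → 3-byte char #2 = E1 9A AC.
Offset 7: leading byte 0xF2 = 11110010 → 4-byte char #3 = F2 9D 86 94.
Offset 11: leading byte 0xEF = 11101111 → 3-byte char #4 = EF 8F B4.
Offset 14: leading byte 0xD2 = 11010010 → 2-byte char #5 = D2 82.
Offset 16: leading byte 0xF0 = 11110000 → 4-byte char #6 = F0 9D 96 A2.
Offset 20: leading byte 0xDF = 11011111 → 2-byte char #7 = DF 86.
Offset 22: leading byte 0xF3 = 11110011 → 4-byte char #8 = F3 A7 96 8E.
Leading byte 0xF3 = 11110011 matches 11110xxx → 4-byte sequence.
Byte 1: 0xF3 = 11110011, payload 011 (3 bits).
Byte 2: 0xA7 = 10100111 (10xxxxxx ✓), payload 100111.
Byte 3: 0x96 = 10010110 (10xxxxxx ✓), payload 010110.
Byte 4: 0x8E = 10001110 (10xxxxxx ✓), payload 001110.
Concatenate: 011100111010110001110 = 0xE758E (21 bits → U+E758E).

U+E758E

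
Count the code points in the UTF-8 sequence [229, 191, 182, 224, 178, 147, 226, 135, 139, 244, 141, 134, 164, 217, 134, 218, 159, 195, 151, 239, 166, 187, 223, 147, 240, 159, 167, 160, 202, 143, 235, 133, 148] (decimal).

Byte at offset 0: 0xE5 = 11100101 → 3-byte char (#1). Advance 3.
Byte at offset 3: 0xE0 = 11100000 → 3-byte char (#2). Advance 3.
Byte at offset 6: 0xE2 = 11100010 → 3-byte char (#3). Advance 3.
Byte at offset 9: 0xF4 = 11110100 → 4-byte char (#4). Advance 4.
Byte at offset 13: 0xD9 = 11011001 → 2-byte char (#5). Advance 2.
Byte at offset 15: 0xDA = 11011010 → 2-byte char (#6). Advance 2.
Byte at offset 17: 0xC3 = 11000011 → 2-byte char (#7). Advance 2.
Byte at offset 19: 0xEF = 11101111 → 3-byte char (#8). Advance 3.
Byte at offset 22: 0xDF = 11011111 → 2-byte char (#9). Advance 2.
Byte at offset 24: 0xF0 = 11110000 → 4-byte char (#10). Advance 4.
Byte at offset 28: 0xCA = 11001010 → 2-byte char (#11). Advance 2.
Byte at offset 30: 0xEB = 11101011 → 3-byte char (#12). Advance 3.
Reached end at offset 33 after 12 code points.

12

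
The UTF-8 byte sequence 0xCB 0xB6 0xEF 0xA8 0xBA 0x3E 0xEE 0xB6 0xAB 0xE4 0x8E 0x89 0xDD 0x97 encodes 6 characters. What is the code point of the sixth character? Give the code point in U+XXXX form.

Offset 0: leading byte 0xCB = 11001011 → 2-byte char #1 = CB B6.
Offset 2: leading byte 0xEF = 11101111 → 3-byte char #2 = EF A8 BA.
Offset 5: leading byte 0x3E = 00111110 → 1-byte char #3 = 3E.
Offset 6: leading byte 0xEE = 11101110 → 3-byte char #4 = EE B6 AB.
Offset 9: leading byte 0xE4 = 11100100 → 3-byte char #5 = E4 8E 89.
Offset 12: leading byte 0xDD = 11011101 → 2-byte char #6 = DD 97.
Leading byte 0xDD = 11011101 matches 110xxxxx → 2-byte sequence.
Byte 1: 0xDD = 11011101, payload 11101 (5 bits).
Byte 2: 0x97 = 10010111 (10xxxxxx ✓), payload 010111.
Concatenate: 11101010111 = 0x757 (11 bits → U+0757).

U+0757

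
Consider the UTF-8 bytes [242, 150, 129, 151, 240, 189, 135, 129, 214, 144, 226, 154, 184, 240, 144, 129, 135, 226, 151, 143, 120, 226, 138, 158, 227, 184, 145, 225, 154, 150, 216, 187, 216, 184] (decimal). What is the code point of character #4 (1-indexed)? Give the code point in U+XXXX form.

U+26B8

Offset 0: leading byte 0xF2 = 11110010 → 4-byte char #1 = F2 96 81 97.
Offset 4: leading byte 0xF0 = 11110000 → 4-byte char #2 = F0 BD 87 81.
Offset 8: leading byte 0xD6 = 11010110 → 2-byte char #3 = D6 90.
Offset 10: leading byte 0xE2 = 11100010 → 3-byte char #4 = E2 9A B8.
Leading byte 0xE2 = 11100010 matches 1110xxxx → 3-byte sequence.
Byte 1: 0xE2 = 11100010, payload 0010 (4 bits).
Byte 2: 0x9A = 10011010 (10xxxxxx ✓), payload 011010.
Byte 3: 0xB8 = 10111000 (10xxxxxx ✓), payload 111000.
Concatenate: 0010011010111000 = 0x26B8 (16 bits → U+26B8).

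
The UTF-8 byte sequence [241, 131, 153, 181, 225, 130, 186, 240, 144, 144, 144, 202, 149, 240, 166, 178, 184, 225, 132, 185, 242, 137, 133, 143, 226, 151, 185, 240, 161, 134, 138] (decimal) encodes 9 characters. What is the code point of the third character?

Offset 0: leading byte 0xF1 = 11110001 → 4-byte char #1 = F1 83 99 B5.
Offset 4: leading byte 0xE1 = 11100001 → 3-byte char #2 = E1 82 BA.
Offset 7: leading byte 0xF0 = 11110000 → 4-byte char #3 = F0 90 90 90.
Leading byte 0xF0 = 11110000 matches 11110xxx → 4-byte sequence.
Byte 1: 0xF0 = 11110000, payload 000 (3 bits).
Byte 2: 0x90 = 10010000 (10xxxxxx ✓), payload 010000.
Byte 3: 0x90 = 10010000 (10xxxxxx ✓), payload 010000.
Byte 4: 0x90 = 10010000 (10xxxxxx ✓), payload 010000.
Concatenate: 000010000010000010000 = 0x10410 (21 bits → U+10410).

U+10410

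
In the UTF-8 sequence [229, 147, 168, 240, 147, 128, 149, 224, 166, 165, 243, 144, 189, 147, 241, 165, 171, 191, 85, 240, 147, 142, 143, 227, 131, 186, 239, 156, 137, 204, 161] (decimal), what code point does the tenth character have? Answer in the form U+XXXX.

Offset 0: leading byte 0xE5 = 11100101 → 3-byte char #1 = E5 93 A8.
Offset 3: leading byte 0xF0 = 11110000 → 4-byte char #2 = F0 93 80 95.
Offset 7: leading byte 0xE0 = 11100000 → 3-byte char #3 = E0 A6 A5.
Offset 10: leading byte 0xF3 = 11110011 → 4-byte char #4 = F3 90 BD 93.
Offset 14: leading byte 0xF1 = 11110001 → 4-byte char #5 = F1 A5 AB BF.
Offset 18: leading byte 0x55 = 01010101 → 1-byte char #6 = 55.
Offset 19: leading byte 0xF0 = 11110000 → 4-byte char #7 = F0 93 8E 8F.
Offset 23: leading byte 0xE3 = 11100011 → 3-byte char #8 = E3 83 BA.
Offset 26: leading byte 0xEF = 11101111 → 3-byte char #9 = EF 9C 89.
Offset 29: leading byte 0xCC = 11001100 → 2-byte char #10 = CC A1.
Leading byte 0xCC = 11001100 matches 110xxxxx → 2-byte sequence.
Byte 1: 0xCC = 11001100, payload 01100 (5 bits).
Byte 2: 0xA1 = 10100001 (10xxxxxx ✓), payload 100001.
Concatenate: 01100100001 = 0x321 (11 bits → U+0321).

U+0321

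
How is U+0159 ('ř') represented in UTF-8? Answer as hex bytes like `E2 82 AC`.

C5 99

U+0159 = 0x159 = 345 decimal. In range U+0080–U+07FF → 2-byte form: 110xxxxx 10xxxxxx.
Binary (11 bits): 00101011001.
Split 5+6: 00101 | 011001.
Byte 1: 11000101 = 0xC5.
Byte 2: 10011001 = 0x99.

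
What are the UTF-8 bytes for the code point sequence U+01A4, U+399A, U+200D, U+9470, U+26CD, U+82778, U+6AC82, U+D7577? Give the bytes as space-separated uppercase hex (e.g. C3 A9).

U+01A4: 2-byte form → C6 A4.
U+399A: 3-byte form → E3 A6 9A.
U+200D: 3-byte form → E2 80 8D.
U+9470: 3-byte form → E9 91 B0.
U+26CD: 3-byte form → E2 9B 8D.
U+82778: 4-byte form → F2 82 9D B8.
U+6AC82: 4-byte form → F1 AA B2 82.
U+D7577: 4-byte form → F3 97 95 B7.
Concatenated (26 bytes): C6 A4 E3 A6 9A E2 80 8D E9 91 B0 E2 9B 8D F2 82 9D B8 F1 AA B2 82 F3 97 95 B7.

C6 A4 E3 A6 9A E2 80 8D E9 91 B0 E2 9B 8D F2 82 9D B8 F1 AA B2 82 F3 97 95 B7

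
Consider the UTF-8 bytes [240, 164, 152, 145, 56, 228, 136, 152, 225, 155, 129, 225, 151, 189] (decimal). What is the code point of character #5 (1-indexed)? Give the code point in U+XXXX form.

Offset 0: leading byte 0xF0 = 11110000 → 4-byte char #1 = F0 A4 98 91.
Offset 4: leading byte 0x38 = 00111000 → 1-byte char #2 = 38.
Offset 5: leading byte 0xE4 = 11100100 → 3-byte char #3 = E4 88 98.
Offset 8: leading byte 0xE1 = 11100001 → 3-byte char #4 = E1 9B 81.
Offset 11: leading byte 0xE1 = 11100001 → 3-byte char #5 = E1 97 BD.
Leading byte 0xE1 = 11100001 matches 1110xxxx → 3-byte sequence.
Byte 1: 0xE1 = 11100001, payload 0001 (4 bits).
Byte 2: 0x97 = 10010111 (10xxxxxx ✓), payload 010111.
Byte 3: 0xBD = 10111101 (10xxxxxx ✓), payload 111101.
Concatenate: 0001010111111101 = 0x15FD (16 bits → U+15FD).

U+15FD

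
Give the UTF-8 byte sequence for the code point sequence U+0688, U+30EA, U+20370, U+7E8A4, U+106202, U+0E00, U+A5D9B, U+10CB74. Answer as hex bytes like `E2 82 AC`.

DA 88 E3 83 AA F0 A0 8D B0 F1 BE A2 A4 F4 86 88 82 E0 B8 80 F2 A5 B6 9B F4 8C AD B4

U+0688: 2-byte form → DA 88.
U+30EA: 3-byte form → E3 83 AA.
U+20370: 4-byte form → F0 A0 8D B0.
U+7E8A4: 4-byte form → F1 BE A2 A4.
U+106202: 4-byte form → F4 86 88 82.
U+0E00: 3-byte form → E0 B8 80.
U+A5D9B: 4-byte form → F2 A5 B6 9B.
U+10CB74: 4-byte form → F4 8C AD B4.
Concatenated (28 bytes): DA 88 E3 83 AA F0 A0 8D B0 F1 BE A2 A4 F4 86 88 82 E0 B8 80 F2 A5 B6 9B F4 8C AD B4.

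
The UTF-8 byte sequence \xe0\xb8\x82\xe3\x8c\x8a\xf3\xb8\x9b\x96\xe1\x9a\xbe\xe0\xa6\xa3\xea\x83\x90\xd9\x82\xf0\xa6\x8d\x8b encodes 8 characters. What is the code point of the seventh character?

Offset 0: leading byte 0xE0 = 11100000 → 3-byte char #1 = E0 B8 82.
Offset 3: leading byte 0xE3 = 11100011 → 3-byte char #2 = E3 8C 8A.
Offset 6: leading byte 0xF3 = 11110011 → 4-byte char #3 = F3 B8 9B 96.
Offset 10: leading byte 0xE1 = 11100001 → 3-byte char #4 = E1 9A BE.
Offset 13: leading byte 0xE0 = 11100000 → 3-byte char #5 = E0 A6 A3.
Offset 16: leading byte 0xEA = 11101010 → 3-byte char #6 = EA 83 90.
Offset 19: leading byte 0xD9 = 11011001 → 2-byte char #7 = D9 82.
Leading byte 0xD9 = 11011001 matches 110xxxxx → 2-byte sequence.
Byte 1: 0xD9 = 11011001, payload 11001 (5 bits).
Byte 2: 0x82 = 10000010 (10xxxxxx ✓), payload 000010.
Concatenate: 11001000010 = 0x642 (11 bits → U+0642).

U+0642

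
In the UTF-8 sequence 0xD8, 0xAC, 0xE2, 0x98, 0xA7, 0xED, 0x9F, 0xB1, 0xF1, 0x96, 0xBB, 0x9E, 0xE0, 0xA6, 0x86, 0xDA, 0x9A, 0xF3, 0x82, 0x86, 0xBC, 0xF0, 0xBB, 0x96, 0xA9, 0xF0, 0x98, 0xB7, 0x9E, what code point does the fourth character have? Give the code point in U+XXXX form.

U+56EDE

Offset 0: leading byte 0xD8 = 11011000 → 2-byte char #1 = D8 AC.
Offset 2: leading byte 0xE2 = 11100010 → 3-byte char #2 = E2 98 A7.
Offset 5: leading byte 0xED = 11101101 → 3-byte char #3 = ED 9F B1.
Offset 8: leading byte 0xF1 = 11110001 → 4-byte char #4 = F1 96 BB 9E.
Leading byte 0xF1 = 11110001 matches 11110xxx → 4-byte sequence.
Byte 1: 0xF1 = 11110001, payload 001 (3 bits).
Byte 2: 0x96 = 10010110 (10xxxxxx ✓), payload 010110.
Byte 3: 0xBB = 10111011 (10xxxxxx ✓), payload 111011.
Byte 4: 0x9E = 10011110 (10xxxxxx ✓), payload 011110.
Concatenate: 001010110111011011110 = 0x56EDE (21 bits → U+56EDE).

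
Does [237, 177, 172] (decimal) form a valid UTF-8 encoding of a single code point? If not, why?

invalid (encodes a surrogate (U+D800–U+DFFF))

Structurally a 3-byte sequence; payload = 0xDC6C.
But 0xDC6C is in U+D800–U+DFFF, the surrogate range. Surrogates are not Unicode scalar values and are forbidden in UTF-8.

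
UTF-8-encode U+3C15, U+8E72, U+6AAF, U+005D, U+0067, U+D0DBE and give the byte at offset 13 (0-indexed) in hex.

U+3C15 → 3-byte form E3 B0 95 at offsets 0–2.
U+8E72 → 3-byte form E8 B9 B2 at offsets 3–5.
U+6AAF → 3-byte form E6 AA AF at offsets 6–8.
U+005D → 1-byte form 5D at offsets 9–9.
U+0067 → 1-byte form 67 at offsets 10–10.
U+D0DBE → 4-byte form F3 90 B6 BE at offsets 11–14.
Offset 13 falls in char 6's range; it's byte 3 of F3 90 B6 BE = 0xB6.

0xB6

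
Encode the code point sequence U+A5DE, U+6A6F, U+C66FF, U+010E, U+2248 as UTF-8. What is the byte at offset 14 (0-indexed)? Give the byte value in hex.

0x88

U+A5DE → 3-byte form EA 97 9E at offsets 0–2.
U+6A6F → 3-byte form E6 A9 AF at offsets 3–5.
U+C66FF → 4-byte form F3 86 9B BF at offsets 6–9.
U+010E → 2-byte form C4 8E at offsets 10–11.
U+2248 → 3-byte form E2 89 88 at offsets 12–14.
Offset 14 falls in char 5's range; it's byte 3 of E2 89 88 = 0x88.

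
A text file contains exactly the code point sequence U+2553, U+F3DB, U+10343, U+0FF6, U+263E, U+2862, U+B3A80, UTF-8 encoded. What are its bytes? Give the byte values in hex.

U+2553: 3-byte form → E2 95 93.
U+F3DB: 3-byte form → EF 8F 9B.
U+10343: 4-byte form → F0 90 8D 83.
U+0FF6: 3-byte form → E0 BF B6.
U+263E: 3-byte form → E2 98 BE.
U+2862: 3-byte form → E2 A1 A2.
U+B3A80: 4-byte form → F2 B3 AA 80.
Concatenated (23 bytes): E2 95 93 EF 8F 9B F0 90 8D 83 E0 BF B6 E2 98 BE E2 A1 A2 F2 B3 AA 80.

E2 95 93 EF 8F 9B F0 90 8D 83 E0 BF B6 E2 98 BE E2 A1 A2 F2 B3 AA 80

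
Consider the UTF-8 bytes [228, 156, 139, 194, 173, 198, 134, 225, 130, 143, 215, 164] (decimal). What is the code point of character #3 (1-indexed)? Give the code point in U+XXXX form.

U+0186

Offset 0: leading byte 0xE4 = 11100100 → 3-byte char #1 = E4 9C 8B.
Offset 3: leading byte 0xC2 = 11000010 → 2-byte char #2 = C2 AD.
Offset 5: leading byte 0xC6 = 11000110 → 2-byte char #3 = C6 86.
Leading byte 0xC6 = 11000110 matches 110xxxxx → 2-byte sequence.
Byte 1: 0xC6 = 11000110, payload 00110 (5 bits).
Byte 2: 0x86 = 10000110 (10xxxxxx ✓), payload 000110.
Concatenate: 00110000110 = 0x186 (11 bits → U+0186).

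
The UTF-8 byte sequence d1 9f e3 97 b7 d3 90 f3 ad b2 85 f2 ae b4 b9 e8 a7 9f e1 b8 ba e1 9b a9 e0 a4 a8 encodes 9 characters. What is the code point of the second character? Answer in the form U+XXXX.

Offset 0: leading byte 0xD1 = 11010001 → 2-byte char #1 = D1 9F.
Offset 2: leading byte 0xE3 = 11100011 → 3-byte char #2 = E3 97 B7.
Leading byte 0xE3 = 11100011 matches 1110xxxx → 3-byte sequence.
Byte 1: 0xE3 = 11100011, payload 0011 (4 bits).
Byte 2: 0x97 = 10010111 (10xxxxxx ✓), payload 010111.
Byte 3: 0xB7 = 10110111 (10xxxxxx ✓), payload 110111.
Concatenate: 0011010111110111 = 0x35F7 (16 bits → U+35F7).

U+35F7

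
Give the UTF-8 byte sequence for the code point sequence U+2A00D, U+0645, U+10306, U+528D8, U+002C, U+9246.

U+2A00D: 4-byte form → F0 AA 80 8D.
U+0645: 2-byte form → D9 85.
U+10306: 4-byte form → F0 90 8C 86.
U+528D8: 4-byte form → F1 92 A3 98.
U+002C: 1-byte form → 2C.
U+9246: 3-byte form → E9 89 86.
Concatenated (18 bytes): F0 AA 80 8D D9 85 F0 90 8C 86 F1 92 A3 98 2C E9 89 86.

F0 AA 80 8D D9 85 F0 90 8C 86 F1 92 A3 98 2C E9 89 86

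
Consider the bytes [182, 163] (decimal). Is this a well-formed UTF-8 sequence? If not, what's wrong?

invalid (continuation byte with no leading byte)

Byte 0xB6 = 10110110 has the form 10xxxxxx — a continuation byte — but there is no preceding leading byte.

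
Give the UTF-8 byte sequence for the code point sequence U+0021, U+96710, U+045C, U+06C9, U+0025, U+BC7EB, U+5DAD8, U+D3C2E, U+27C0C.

21 F2 96 9C 90 D1 9C DB 89 25 F2 BC 9F AB F1 9D AB 98 F3 93 B0 AE F0 A7 B0 8C

U+0021: 1-byte form → 21.
U+96710: 4-byte form → F2 96 9C 90.
U+045C: 2-byte form → D1 9C.
U+06C9: 2-byte form → DB 89.
U+0025: 1-byte form → 25.
U+BC7EB: 4-byte form → F2 BC 9F AB.
U+5DAD8: 4-byte form → F1 9D AB 98.
U+D3C2E: 4-byte form → F3 93 B0 AE.
U+27C0C: 4-byte form → F0 A7 B0 8C.
Concatenated (26 bytes): 21 F2 96 9C 90 D1 9C DB 89 25 F2 BC 9F AB F1 9D AB 98 F3 93 B0 AE F0 A7 B0 8C.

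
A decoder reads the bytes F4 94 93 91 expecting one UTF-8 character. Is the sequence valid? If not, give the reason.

Leading byte 0xF4 = 11110100 → 4-byte form.
Payload = 0x1144D1, which exceeds U+10FFFF, the maximum Unicode code point. (Leading bytes F5–FF, or F4 followed by ≥ 0x90, are invalid.)

invalid (encodes a value above U+10FFFF)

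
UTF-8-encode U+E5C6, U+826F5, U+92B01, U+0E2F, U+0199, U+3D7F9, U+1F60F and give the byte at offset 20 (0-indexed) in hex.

U+E5C6 → 3-byte form EE 97 86 at offsets 0–2.
U+826F5 → 4-byte form F2 82 9B B5 at offsets 3–6.
U+92B01 → 4-byte form F2 92 AC 81 at offsets 7–10.
U+0E2F → 3-byte form E0 B8 AF at offsets 11–13.
U+0199 → 2-byte form C6 99 at offsets 14–15.
U+3D7F9 → 4-byte form F0 BD 9F B9 at offsets 16–19.
U+1F60F → 4-byte form F0 9F 98 8F at offsets 20–23.
Offset 20 falls in char 7's range; it's byte 1 of F0 9F 98 8F = 0xF0.

0xF0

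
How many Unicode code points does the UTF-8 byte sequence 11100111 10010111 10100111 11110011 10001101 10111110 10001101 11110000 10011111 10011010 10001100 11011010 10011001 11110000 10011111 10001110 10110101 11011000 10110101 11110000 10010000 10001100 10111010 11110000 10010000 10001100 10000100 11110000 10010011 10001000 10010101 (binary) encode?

9

Byte at offset 0: 0xE7 = 11100111 → 3-byte char (#1). Advance 3.
Byte at offset 3: 0xF3 = 11110011 → 4-byte char (#2). Advance 4.
Byte at offset 7: 0xF0 = 11110000 → 4-byte char (#3). Advance 4.
Byte at offset 11: 0xDA = 11011010 → 2-byte char (#4). Advance 2.
Byte at offset 13: 0xF0 = 11110000 → 4-byte char (#5). Advance 4.
Byte at offset 17: 0xD8 = 11011000 → 2-byte char (#6). Advance 2.
Byte at offset 19: 0xF0 = 11110000 → 4-byte char (#7). Advance 4.
Byte at offset 23: 0xF0 = 11110000 → 4-byte char (#8). Advance 4.
Byte at offset 27: 0xF0 = 11110000 → 4-byte char (#9). Advance 4.
Reached end at offset 31 after 9 code points.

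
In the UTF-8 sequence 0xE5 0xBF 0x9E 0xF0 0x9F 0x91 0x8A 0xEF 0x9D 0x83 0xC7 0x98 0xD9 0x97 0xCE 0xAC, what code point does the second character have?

Offset 0: leading byte 0xE5 = 11100101 → 3-byte char #1 = E5 BF 9E.
Offset 3: leading byte 0xF0 = 11110000 → 4-byte char #2 = F0 9F 91 8A.
Leading byte 0xF0 = 11110000 matches 11110xxx → 4-byte sequence.
Byte 1: 0xF0 = 11110000, payload 000 (3 bits).
Byte 2: 0x9F = 10011111 (10xxxxxx ✓), payload 011111.
Byte 3: 0x91 = 10010001 (10xxxxxx ✓), payload 010001.
Byte 4: 0x8A = 10001010 (10xxxxxx ✓), payload 001010.
Concatenate: 000011111010001001010 = 0x1F44A (21 bits → U+1F44A).

U+1F44A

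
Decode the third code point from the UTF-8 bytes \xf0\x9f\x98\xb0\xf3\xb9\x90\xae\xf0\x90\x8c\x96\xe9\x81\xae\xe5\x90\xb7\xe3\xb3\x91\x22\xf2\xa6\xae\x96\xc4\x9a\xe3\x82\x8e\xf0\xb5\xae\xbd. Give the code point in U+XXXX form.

Offset 0: leading byte 0xF0 = 11110000 → 4-byte char #1 = F0 9F 98 B0.
Offset 4: leading byte 0xF3 = 11110011 → 4-byte char #2 = F3 B9 90 AE.
Offset 8: leading byte 0xF0 = 11110000 → 4-byte char #3 = F0 90 8C 96.
Leading byte 0xF0 = 11110000 matches 11110xxx → 4-byte sequence.
Byte 1: 0xF0 = 11110000, payload 000 (3 bits).
Byte 2: 0x90 = 10010000 (10xxxxxx ✓), payload 010000.
Byte 3: 0x8C = 10001100 (10xxxxxx ✓), payload 001100.
Byte 4: 0x96 = 10010110 (10xxxxxx ✓), payload 010110.
Concatenate: 000010000001100010110 = 0x10316 (21 bits → U+10316).

U+10316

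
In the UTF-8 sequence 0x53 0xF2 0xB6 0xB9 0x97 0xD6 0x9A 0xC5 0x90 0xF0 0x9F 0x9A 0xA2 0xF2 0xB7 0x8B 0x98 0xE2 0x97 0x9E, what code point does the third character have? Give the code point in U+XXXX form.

U+059A

Offset 0: leading byte 0x53 = 01010011 → 1-byte char #1 = 53.
Offset 1: leading byte 0xF2 = 11110010 → 4-byte char #2 = F2 B6 B9 97.
Offset 5: leading byte 0xD6 = 11010110 → 2-byte char #3 = D6 9A.
Leading byte 0xD6 = 11010110 matches 110xxxxx → 2-byte sequence.
Byte 1: 0xD6 = 11010110, payload 10110 (5 bits).
Byte 2: 0x9A = 10011010 (10xxxxxx ✓), payload 011010.
Concatenate: 10110011010 = 0x59A (11 bits → U+059A).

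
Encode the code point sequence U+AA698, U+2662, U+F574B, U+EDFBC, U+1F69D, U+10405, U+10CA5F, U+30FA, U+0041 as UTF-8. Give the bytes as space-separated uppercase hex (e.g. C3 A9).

U+AA698: 4-byte form → F2 AA 9A 98.
U+2662: 3-byte form → E2 99 A2.
U+F574B: 4-byte form → F3 B5 9D 8B.
U+EDFBC: 4-byte form → F3 AD BE BC.
U+1F69D: 4-byte form → F0 9F 9A 9D.
U+10405: 4-byte form → F0 90 90 85.
U+10CA5F: 4-byte form → F4 8C A9 9F.
U+30FA: 3-byte form → E3 83 BA.
U+0041: 1-byte form → 41.
Concatenated (31 bytes): F2 AA 9A 98 E2 99 A2 F3 B5 9D 8B F3 AD BE BC F0 9F 9A 9D F0 90 90 85 F4 8C A9 9F E3 83 BA 41.

F2 AA 9A 98 E2 99 A2 F3 B5 9D 8B F3 AD BE BC F0 9F 9A 9D F0 90 90 85 F4 8C A9 9F E3 83 BA 41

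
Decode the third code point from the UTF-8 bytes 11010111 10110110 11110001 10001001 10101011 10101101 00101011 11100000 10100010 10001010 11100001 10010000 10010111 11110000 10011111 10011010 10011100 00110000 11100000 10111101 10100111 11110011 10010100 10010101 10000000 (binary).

Offset 0: leading byte 0xD7 = 11010111 → 2-byte char #1 = D7 B6.
Offset 2: leading byte 0xF1 = 11110001 → 4-byte char #2 = F1 89 AB AD.
Offset 6: leading byte 0x2B = 00101011 → 1-byte char #3 = 2B.
Leading byte 0x2B = 00101011 matches 0xxxxxxx → 1-byte sequence.
Byte 1: 0x2B = 00101011, payload 0101011 (7 bits).
Concatenate: 0101011 = 0x2B (7 bits → U+002B).

U+002B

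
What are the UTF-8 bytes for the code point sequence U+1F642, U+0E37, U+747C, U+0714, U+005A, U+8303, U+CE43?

F0 9F 99 82 E0 B8 B7 E7 91 BC DC 94 5A E8 8C 83 EC B9 83

U+1F642: 4-byte form → F0 9F 99 82.
U+0E37: 3-byte form → E0 B8 B7.
U+747C: 3-byte form → E7 91 BC.
U+0714: 2-byte form → DC 94.
U+005A: 1-byte form → 5A.
U+8303: 3-byte form → E8 8C 83.
U+CE43: 3-byte form → EC B9 83.
Concatenated (19 bytes): F0 9F 99 82 E0 B8 B7 E7 91 BC DC 94 5A E8 8C 83 EC B9 83.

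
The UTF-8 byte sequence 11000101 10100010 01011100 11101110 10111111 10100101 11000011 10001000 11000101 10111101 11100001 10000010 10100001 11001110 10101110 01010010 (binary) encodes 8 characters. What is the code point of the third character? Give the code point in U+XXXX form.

U+EFE5

Offset 0: leading byte 0xC5 = 11000101 → 2-byte char #1 = C5 A2.
Offset 2: leading byte 0x5C = 01011100 → 1-byte char #2 = 5C.
Offset 3: leading byte 0xEE = 11101110 → 3-byte char #3 = EE BF A5.
Leading byte 0xEE = 11101110 matches 1110xxxx → 3-byte sequence.
Byte 1: 0xEE = 11101110, payload 1110 (4 bits).
Byte 2: 0xBF = 10111111 (10xxxxxx ✓), payload 111111.
Byte 3: 0xA5 = 10100101 (10xxxxxx ✓), payload 100101.
Concatenate: 1110111111100101 = 0xEFE5 (16 bits → U+EFE5).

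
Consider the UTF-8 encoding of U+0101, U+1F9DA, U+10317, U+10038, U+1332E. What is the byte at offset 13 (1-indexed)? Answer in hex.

0x80

1-indexed offset 13 is 0-indexed offset 12.
U+0101 → 2-byte form C4 81 at offsets 0–1.
U+1F9DA → 4-byte form F0 9F A7 9A at offsets 2–5.
U+10317 → 4-byte form F0 90 8C 97 at offsets 6–9.
U+10038 → 4-byte form F0 90 80 B8 at offsets 10–13.
Offset 12 falls in char 4's range; it's byte 3 of F0 90 80 B8 = 0x80.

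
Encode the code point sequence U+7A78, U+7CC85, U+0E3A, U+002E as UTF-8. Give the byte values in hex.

E7 A9 B8 F1 BC B2 85 E0 B8 BA 2E

U+7A78: 3-byte form → E7 A9 B8.
U+7CC85: 4-byte form → F1 BC B2 85.
U+0E3A: 3-byte form → E0 B8 BA.
U+002E: 1-byte form → 2E.
Concatenated (11 bytes): E7 A9 B8 F1 BC B2 85 E0 B8 BA 2E.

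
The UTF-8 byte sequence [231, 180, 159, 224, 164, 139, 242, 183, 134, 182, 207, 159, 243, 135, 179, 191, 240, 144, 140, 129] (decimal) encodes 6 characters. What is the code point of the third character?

U+B71B6

Offset 0: leading byte 0xE7 = 11100111 → 3-byte char #1 = E7 B4 9F.
Offset 3: leading byte 0xE0 = 11100000 → 3-byte char #2 = E0 A4 8B.
Offset 6: leading byte 0xF2 = 11110010 → 4-byte char #3 = F2 B7 86 B6.
Leading byte 0xF2 = 11110010 matches 11110xxx → 4-byte sequence.
Byte 1: 0xF2 = 11110010, payload 010 (3 bits).
Byte 2: 0xB7 = 10110111 (10xxxxxx ✓), payload 110111.
Byte 3: 0x86 = 10000110 (10xxxxxx ✓), payload 000110.
Byte 4: 0xB6 = 10110110 (10xxxxxx ✓), payload 110110.
Concatenate: 010110111000110110110 = 0xB71B6 (21 bits → U+B71B6).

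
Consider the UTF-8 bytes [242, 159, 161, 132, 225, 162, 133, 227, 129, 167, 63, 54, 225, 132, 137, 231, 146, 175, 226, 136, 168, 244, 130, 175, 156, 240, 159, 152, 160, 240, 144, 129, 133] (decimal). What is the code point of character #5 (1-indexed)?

Offset 0: leading byte 0xF2 = 11110010 → 4-byte char #1 = F2 9F A1 84.
Offset 4: leading byte 0xE1 = 11100001 → 3-byte char #2 = E1 A2 85.
Offset 7: leading byte 0xE3 = 11100011 → 3-byte char #3 = E3 81 A7.
Offset 10: leading byte 0x3F = 00111111 → 1-byte char #4 = 3F.
Offset 11: leading byte 0x36 = 00110110 → 1-byte char #5 = 36.
Leading byte 0x36 = 00110110 matches 0xxxxxxx → 1-byte sequence.
Byte 1: 0x36 = 00110110, payload 0110110 (7 bits).
Concatenate: 0110110 = 0x36 (7 bits → U+0036).

U+0036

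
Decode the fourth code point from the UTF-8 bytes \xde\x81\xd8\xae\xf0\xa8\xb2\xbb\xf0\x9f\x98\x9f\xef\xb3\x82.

Offset 0: leading byte 0xDE = 11011110 → 2-byte char #1 = DE 81.
Offset 2: leading byte 0xD8 = 11011000 → 2-byte char #2 = D8 AE.
Offset 4: leading byte 0xF0 = 11110000 → 4-byte char #3 = F0 A8 B2 BB.
Offset 8: leading byte 0xF0 = 11110000 → 4-byte char #4 = F0 9F 98 9F.
Leading byte 0xF0 = 11110000 matches 11110xxx → 4-byte sequence.
Byte 1: 0xF0 = 11110000, payload 000 (3 bits).
Byte 2: 0x9F = 10011111 (10xxxxxx ✓), payload 011111.
Byte 3: 0x98 = 10011000 (10xxxxxx ✓), payload 011000.
Byte 4: 0x9F = 10011111 (10xxxxxx ✓), payload 011111.
Concatenate: 000011111011000011111 = 0x1F61F (21 bits → U+1F61F).

U+1F61F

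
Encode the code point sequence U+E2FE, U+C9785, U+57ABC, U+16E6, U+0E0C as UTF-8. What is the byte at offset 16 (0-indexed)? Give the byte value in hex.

0x8C

U+E2FE → 3-byte form EE 8B BE at offsets 0–2.
U+C9785 → 4-byte form F3 89 9E 85 at offsets 3–6.
U+57ABC → 4-byte form F1 97 AA BC at offsets 7–10.
U+16E6 → 3-byte form E1 9B A6 at offsets 11–13.
U+0E0C → 3-byte form E0 B8 8C at offsets 14–16.
Offset 16 falls in char 5's range; it's byte 3 of E0 B8 8C = 0x8C.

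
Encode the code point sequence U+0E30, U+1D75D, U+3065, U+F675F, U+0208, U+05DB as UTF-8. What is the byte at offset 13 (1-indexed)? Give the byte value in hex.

1-indexed offset 13 is 0-indexed offset 12.
U+0E30 → 3-byte form E0 B8 B0 at offsets 0–2.
U+1D75D → 4-byte form F0 9D 9D 9D at offsets 3–6.
U+3065 → 3-byte form E3 81 A5 at offsets 7–9.
U+F675F → 4-byte form F3 B6 9D 9F at offsets 10–13.
Offset 12 falls in char 4's range; it's byte 3 of F3 B6 9D 9F = 0x9D.

0x9D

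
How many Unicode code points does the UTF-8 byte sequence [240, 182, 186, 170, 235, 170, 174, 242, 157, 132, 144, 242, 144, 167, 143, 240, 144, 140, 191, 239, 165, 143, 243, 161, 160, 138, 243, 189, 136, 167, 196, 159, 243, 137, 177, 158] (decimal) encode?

10

Byte at offset 0: 0xF0 = 11110000 → 4-byte char (#1). Advance 4.
Byte at offset 4: 0xEB = 11101011 → 3-byte char (#2). Advance 3.
Byte at offset 7: 0xF2 = 11110010 → 4-byte char (#3). Advance 4.
Byte at offset 11: 0xF2 = 11110010 → 4-byte char (#4). Advance 4.
Byte at offset 15: 0xF0 = 11110000 → 4-byte char (#5). Advance 4.
Byte at offset 19: 0xEF = 11101111 → 3-byte char (#6). Advance 3.
Byte at offset 22: 0xF3 = 11110011 → 4-byte char (#7). Advance 4.
Byte at offset 26: 0xF3 = 11110011 → 4-byte char (#8). Advance 4.
Byte at offset 30: 0xC4 = 11000100 → 2-byte char (#9). Advance 2.
Byte at offset 32: 0xF3 = 11110011 → 4-byte char (#10). Advance 4.
Reached end at offset 36 after 10 code points.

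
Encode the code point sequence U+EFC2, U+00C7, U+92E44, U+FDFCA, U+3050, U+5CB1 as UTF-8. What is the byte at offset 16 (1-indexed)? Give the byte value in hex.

1-indexed offset 16 is 0-indexed offset 15.
U+EFC2 → 3-byte form EE BF 82 at offsets 0–2.
U+00C7 → 2-byte form C3 87 at offsets 3–4.
U+92E44 → 4-byte form F2 92 B9 84 at offsets 5–8.
U+FDFCA → 4-byte form F3 BD BF 8A at offsets 9–12.
U+3050 → 3-byte form E3 81 90 at offsets 13–15.
Offset 15 falls in char 5's range; it's byte 3 of E3 81 90 = 0x90.

0x90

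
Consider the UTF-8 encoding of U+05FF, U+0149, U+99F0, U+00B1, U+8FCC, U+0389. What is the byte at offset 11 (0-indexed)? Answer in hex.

U+05FF → 2-byte form D7 BF at offsets 0–1.
U+0149 → 2-byte form C5 89 at offsets 2–3.
U+99F0 → 3-byte form E9 A7 B0 at offsets 4–6.
U+00B1 → 2-byte form C2 B1 at offsets 7–8.
U+8FCC → 3-byte form E8 BF 8C at offsets 9–11.
Offset 11 falls in char 5's range; it's byte 3 of E8 BF 8C = 0x8C.

0x8C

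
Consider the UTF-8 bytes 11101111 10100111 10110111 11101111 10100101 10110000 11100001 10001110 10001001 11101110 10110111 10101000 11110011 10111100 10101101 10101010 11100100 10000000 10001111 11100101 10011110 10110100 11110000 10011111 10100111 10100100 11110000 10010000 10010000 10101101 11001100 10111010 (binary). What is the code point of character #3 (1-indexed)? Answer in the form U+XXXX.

Offset 0: leading byte 0xEF = 11101111 → 3-byte char #1 = EF A7 B7.
Offset 3: leading byte 0xEF = 11101111 → 3-byte char #2 = EF A5 B0.
Offset 6: leading byte 0xE1 = 11100001 → 3-byte char #3 = E1 8E 89.
Leading byte 0xE1 = 11100001 matches 1110xxxx → 3-byte sequence.
Byte 1: 0xE1 = 11100001, payload 0001 (4 bits).
Byte 2: 0x8E = 10001110 (10xxxxxx ✓), payload 001110.
Byte 3: 0x89 = 10001001 (10xxxxxx ✓), payload 001001.
Concatenate: 0001001110001001 = 0x1389 (16 bits → U+1389).

U+1389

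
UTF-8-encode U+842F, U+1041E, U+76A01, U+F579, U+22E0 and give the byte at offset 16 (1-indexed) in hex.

1-indexed offset 16 is 0-indexed offset 15.
U+842F → 3-byte form E8 90 AF at offsets 0–2.
U+1041E → 4-byte form F0 90 90 9E at offsets 3–6.
U+76A01 → 4-byte form F1 B6 A8 81 at offsets 7–10.
U+F579 → 3-byte form EF 95 B9 at offsets 11–13.
U+22E0 → 3-byte form E2 8B A0 at offsets 14–16.
Offset 15 falls in char 5's range; it's byte 2 of E2 8B A0 = 0x8B.

0x8B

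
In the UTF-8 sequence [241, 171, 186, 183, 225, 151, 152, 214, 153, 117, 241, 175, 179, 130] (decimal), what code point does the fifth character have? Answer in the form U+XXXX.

Offset 0: leading byte 0xF1 = 11110001 → 4-byte char #1 = F1 AB BA B7.
Offset 4: leading byte 0xE1 = 11100001 → 3-byte char #2 = E1 97 98.
Offset 7: leading byte 0xD6 = 11010110 → 2-byte char #3 = D6 99.
Offset 9: leading byte 0x75 = 01110101 → 1-byte char #4 = 75.
Offset 10: leading byte 0xF1 = 11110001 → 4-byte char #5 = F1 AF B3 82.
Leading byte 0xF1 = 11110001 matches 11110xxx → 4-byte sequence.
Byte 1: 0xF1 = 11110001, payload 001 (3 bits).
Byte 2: 0xAF = 10101111 (10xxxxxx ✓), payload 101111.
Byte 3: 0xB3 = 10110011 (10xxxxxx ✓), payload 110011.
Byte 4: 0x82 = 10000010 (10xxxxxx ✓), payload 000010.
Concatenate: 001101111110011000010 = 0x6FCC2 (21 bits → U+6FCC2).

U+6FCC2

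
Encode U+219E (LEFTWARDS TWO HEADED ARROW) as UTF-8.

E2 86 9E

U+219E = 0x219E = 8606 decimal. In range U+0800–U+FFFF → 3-byte form: 1110xxxx 10xxxxxx 10xxxxxx.
Binary (16 bits): 0010000110011110.
Split 4+6+6: 0010 | 000110 | 011110.
Byte 1: 11100010 = 0xE2.
Byte 2: 10000110 = 0x86.
Byte 3: 10011110 = 0x9E.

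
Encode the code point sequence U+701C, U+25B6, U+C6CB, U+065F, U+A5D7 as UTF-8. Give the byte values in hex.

E7 80 9C E2 96 B6 EC 9B 8B D9 9F EA 97 97

U+701C: 3-byte form → E7 80 9C.
U+25B6: 3-byte form → E2 96 B6.
U+C6CB: 3-byte form → EC 9B 8B.
U+065F: 2-byte form → D9 9F.
U+A5D7: 3-byte form → EA 97 97.
Concatenated (14 bytes): E7 80 9C E2 96 B6 EC 9B 8B D9 9F EA 97 97.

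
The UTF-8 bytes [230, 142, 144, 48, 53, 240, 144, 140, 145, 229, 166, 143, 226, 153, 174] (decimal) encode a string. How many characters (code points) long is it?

6

Byte at offset 0: 0xE6 = 11100110 → 3-byte char (#1). Advance 3.
Byte at offset 3: 0x30 = 00110000 → 1-byte char (#2). Advance 1.
Byte at offset 4: 0x35 = 00110101 → 1-byte char (#3). Advance 1.
Byte at offset 5: 0xF0 = 11110000 → 4-byte char (#4). Advance 4.
Byte at offset 9: 0xE5 = 11100101 → 3-byte char (#5). Advance 3.
Byte at offset 12: 0xE2 = 11100010 → 3-byte char (#6). Advance 3.
Reached end at offset 15 after 6 code points.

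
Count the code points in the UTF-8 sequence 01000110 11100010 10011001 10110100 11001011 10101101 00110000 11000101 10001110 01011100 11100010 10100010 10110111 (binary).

Byte at offset 0: 0x46 = 01000110 → 1-byte char (#1). Advance 1.
Byte at offset 1: 0xE2 = 11100010 → 3-byte char (#2). Advance 3.
Byte at offset 4: 0xCB = 11001011 → 2-byte char (#3). Advance 2.
Byte at offset 6: 0x30 = 00110000 → 1-byte char (#4). Advance 1.
Byte at offset 7: 0xC5 = 11000101 → 2-byte char (#5). Advance 2.
Byte at offset 9: 0x5C = 01011100 → 1-byte char (#6). Advance 1.
Byte at offset 10: 0xE2 = 11100010 → 3-byte char (#7). Advance 3.
Reached end at offset 13 after 7 code points.

7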